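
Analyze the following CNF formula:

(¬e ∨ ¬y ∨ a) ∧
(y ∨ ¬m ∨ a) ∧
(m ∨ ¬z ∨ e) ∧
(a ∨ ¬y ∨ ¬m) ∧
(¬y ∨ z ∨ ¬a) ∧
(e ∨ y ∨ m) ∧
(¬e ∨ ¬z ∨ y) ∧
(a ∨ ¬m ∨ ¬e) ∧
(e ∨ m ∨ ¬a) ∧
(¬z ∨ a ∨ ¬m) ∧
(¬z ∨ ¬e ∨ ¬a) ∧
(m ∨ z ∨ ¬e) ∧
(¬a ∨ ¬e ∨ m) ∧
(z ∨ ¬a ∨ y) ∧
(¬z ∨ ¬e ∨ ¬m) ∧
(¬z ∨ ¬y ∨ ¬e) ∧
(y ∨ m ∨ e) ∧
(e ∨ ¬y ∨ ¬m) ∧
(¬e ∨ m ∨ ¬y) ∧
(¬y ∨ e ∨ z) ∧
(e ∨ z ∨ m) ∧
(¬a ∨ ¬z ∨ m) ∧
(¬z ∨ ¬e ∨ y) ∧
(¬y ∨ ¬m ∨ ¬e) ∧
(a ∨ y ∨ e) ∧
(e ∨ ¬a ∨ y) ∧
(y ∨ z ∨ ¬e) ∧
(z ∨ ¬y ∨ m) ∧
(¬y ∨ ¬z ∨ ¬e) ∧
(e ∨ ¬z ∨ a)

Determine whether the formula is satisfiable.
No

No, the formula is not satisfiable.

No assignment of truth values to the variables can make all 30 clauses true simultaneously.

The formula is UNSAT (unsatisfiable).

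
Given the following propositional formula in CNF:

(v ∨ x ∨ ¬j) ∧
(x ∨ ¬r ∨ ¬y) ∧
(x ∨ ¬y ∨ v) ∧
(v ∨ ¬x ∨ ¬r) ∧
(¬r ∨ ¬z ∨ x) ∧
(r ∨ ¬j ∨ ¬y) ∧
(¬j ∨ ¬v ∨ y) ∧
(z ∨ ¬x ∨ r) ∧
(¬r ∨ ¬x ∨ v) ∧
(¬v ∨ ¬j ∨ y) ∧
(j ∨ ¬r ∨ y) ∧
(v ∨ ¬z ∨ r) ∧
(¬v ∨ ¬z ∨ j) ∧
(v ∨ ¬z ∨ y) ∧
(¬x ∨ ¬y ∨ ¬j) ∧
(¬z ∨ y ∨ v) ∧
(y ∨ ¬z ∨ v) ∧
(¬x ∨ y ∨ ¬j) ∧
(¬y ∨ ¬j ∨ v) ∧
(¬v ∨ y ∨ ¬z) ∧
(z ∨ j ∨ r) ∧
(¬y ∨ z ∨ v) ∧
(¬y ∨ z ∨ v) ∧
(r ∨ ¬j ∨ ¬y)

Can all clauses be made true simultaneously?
Yes

Yes, the formula is satisfiable.

One satisfying assignment is: z=False, r=True, j=False, x=True, v=True, y=True

Verification: With this assignment, all 24 clauses evaluate to true.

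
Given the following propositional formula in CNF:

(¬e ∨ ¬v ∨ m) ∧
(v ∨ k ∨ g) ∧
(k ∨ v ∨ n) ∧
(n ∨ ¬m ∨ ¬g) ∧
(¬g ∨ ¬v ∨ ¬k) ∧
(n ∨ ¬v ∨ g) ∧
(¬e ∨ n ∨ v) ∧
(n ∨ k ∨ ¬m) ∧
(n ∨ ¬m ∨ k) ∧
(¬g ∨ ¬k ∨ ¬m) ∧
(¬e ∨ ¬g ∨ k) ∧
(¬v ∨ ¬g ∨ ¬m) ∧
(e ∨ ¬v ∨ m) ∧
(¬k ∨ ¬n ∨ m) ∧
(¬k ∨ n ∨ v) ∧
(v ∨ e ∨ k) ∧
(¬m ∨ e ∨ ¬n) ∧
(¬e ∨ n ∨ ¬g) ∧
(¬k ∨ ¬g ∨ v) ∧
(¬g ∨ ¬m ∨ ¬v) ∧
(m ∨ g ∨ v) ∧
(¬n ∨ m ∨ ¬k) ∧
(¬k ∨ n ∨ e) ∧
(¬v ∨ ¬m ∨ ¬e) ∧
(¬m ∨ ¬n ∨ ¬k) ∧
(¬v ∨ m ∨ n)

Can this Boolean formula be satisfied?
No

No, the formula is not satisfiable.

No assignment of truth values to the variables can make all 26 clauses true simultaneously.

The formula is UNSAT (unsatisfiable).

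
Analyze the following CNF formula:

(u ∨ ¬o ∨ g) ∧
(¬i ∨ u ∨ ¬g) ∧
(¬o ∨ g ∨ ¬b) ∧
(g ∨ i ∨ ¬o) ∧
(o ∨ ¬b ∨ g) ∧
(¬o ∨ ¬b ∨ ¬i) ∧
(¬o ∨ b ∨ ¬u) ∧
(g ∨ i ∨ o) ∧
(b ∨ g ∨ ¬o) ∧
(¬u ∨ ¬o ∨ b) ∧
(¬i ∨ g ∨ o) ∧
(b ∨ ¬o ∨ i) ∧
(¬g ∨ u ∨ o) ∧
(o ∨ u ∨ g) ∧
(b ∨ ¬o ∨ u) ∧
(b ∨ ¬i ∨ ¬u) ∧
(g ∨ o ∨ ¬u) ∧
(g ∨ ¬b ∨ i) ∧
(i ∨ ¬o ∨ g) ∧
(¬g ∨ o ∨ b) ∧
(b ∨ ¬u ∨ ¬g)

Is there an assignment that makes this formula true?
Yes

Yes, the formula is satisfiable.

One satisfying assignment is: g=True, i=False, o=True, b=True, u=False

Verification: With this assignment, all 21 clauses evaluate to true.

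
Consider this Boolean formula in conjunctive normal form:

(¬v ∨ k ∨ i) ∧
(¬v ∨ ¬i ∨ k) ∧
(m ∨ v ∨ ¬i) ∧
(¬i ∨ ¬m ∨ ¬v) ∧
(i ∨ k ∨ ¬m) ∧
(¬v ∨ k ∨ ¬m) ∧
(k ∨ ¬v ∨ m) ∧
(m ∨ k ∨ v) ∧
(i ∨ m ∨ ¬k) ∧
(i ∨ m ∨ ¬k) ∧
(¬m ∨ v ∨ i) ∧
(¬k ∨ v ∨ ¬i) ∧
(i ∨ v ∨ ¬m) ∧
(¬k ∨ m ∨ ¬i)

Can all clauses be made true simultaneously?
Yes

Yes, the formula is satisfiable.

One satisfying assignment is: i=True, k=False, m=True, v=False

Verification: With this assignment, all 14 clauses evaluate to true.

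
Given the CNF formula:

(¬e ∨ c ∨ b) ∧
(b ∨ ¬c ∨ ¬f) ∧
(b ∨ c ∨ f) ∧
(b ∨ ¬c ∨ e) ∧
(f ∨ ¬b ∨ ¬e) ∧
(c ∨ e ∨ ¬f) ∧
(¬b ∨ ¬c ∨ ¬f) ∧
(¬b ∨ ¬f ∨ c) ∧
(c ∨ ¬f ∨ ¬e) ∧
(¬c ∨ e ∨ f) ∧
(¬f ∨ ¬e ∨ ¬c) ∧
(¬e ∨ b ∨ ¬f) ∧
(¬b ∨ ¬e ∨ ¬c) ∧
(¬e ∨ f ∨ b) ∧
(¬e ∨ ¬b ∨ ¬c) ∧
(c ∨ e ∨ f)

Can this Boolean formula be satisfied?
No

No, the formula is not satisfiable.

No assignment of truth values to the variables can make all 16 clauses true simultaneously.

The formula is UNSAT (unsatisfiable).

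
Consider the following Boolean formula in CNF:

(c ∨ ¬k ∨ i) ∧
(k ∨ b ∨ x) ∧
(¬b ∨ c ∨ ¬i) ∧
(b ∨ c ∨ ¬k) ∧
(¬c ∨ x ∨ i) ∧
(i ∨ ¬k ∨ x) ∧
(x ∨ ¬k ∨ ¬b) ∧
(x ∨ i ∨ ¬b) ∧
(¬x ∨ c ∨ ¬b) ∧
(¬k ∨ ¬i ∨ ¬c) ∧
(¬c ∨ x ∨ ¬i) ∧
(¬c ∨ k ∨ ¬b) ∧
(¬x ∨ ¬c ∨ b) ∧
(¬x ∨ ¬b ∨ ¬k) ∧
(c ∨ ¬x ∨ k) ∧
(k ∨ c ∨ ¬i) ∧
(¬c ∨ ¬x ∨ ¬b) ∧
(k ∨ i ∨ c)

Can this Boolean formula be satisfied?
No

No, the formula is not satisfiable.

No assignment of truth values to the variables can make all 18 clauses true simultaneously.

The formula is UNSAT (unsatisfiable).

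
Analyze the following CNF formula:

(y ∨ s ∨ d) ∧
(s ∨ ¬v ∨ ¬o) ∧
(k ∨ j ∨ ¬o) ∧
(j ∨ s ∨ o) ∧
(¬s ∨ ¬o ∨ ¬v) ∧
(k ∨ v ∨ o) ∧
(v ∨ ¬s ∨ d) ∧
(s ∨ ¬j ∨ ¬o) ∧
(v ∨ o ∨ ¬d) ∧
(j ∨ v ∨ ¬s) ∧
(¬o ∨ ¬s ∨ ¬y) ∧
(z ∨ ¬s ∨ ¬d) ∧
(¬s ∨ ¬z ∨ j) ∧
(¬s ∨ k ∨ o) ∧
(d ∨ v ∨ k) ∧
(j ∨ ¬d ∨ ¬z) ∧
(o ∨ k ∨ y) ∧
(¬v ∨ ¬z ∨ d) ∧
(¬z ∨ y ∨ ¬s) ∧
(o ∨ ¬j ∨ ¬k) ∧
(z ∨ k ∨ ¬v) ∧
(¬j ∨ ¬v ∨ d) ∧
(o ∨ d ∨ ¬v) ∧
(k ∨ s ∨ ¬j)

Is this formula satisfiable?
Yes

Yes, the formula is satisfiable.

One satisfying assignment is: o=True, j=False, y=False, v=False, d=True, s=False, k=True, z=False

Verification: With this assignment, all 24 clauses evaluate to true.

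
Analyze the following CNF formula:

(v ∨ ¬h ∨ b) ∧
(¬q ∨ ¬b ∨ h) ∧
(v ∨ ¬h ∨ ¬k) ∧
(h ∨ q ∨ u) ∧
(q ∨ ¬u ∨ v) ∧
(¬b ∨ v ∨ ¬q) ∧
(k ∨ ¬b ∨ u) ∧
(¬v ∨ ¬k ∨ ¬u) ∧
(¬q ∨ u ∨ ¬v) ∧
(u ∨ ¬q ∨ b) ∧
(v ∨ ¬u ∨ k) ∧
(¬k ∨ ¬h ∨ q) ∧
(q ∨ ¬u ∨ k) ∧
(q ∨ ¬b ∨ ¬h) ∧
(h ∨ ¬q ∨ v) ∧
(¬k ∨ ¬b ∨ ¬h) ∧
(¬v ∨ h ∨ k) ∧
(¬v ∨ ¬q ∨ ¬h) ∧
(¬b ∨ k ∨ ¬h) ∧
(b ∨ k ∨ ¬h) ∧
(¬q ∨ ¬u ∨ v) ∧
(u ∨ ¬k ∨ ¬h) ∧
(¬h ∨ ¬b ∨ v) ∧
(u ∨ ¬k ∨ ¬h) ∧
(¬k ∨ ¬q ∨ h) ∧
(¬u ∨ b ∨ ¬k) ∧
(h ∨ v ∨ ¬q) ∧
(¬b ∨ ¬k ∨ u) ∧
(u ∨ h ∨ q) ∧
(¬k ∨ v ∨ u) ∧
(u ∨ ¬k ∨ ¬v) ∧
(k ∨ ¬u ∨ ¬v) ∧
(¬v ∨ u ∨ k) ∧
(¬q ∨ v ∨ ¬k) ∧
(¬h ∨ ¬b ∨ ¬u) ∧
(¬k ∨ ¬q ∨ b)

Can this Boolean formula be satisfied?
No

No, the formula is not satisfiable.

No assignment of truth values to the variables can make all 36 clauses true simultaneously.

The formula is UNSAT (unsatisfiable).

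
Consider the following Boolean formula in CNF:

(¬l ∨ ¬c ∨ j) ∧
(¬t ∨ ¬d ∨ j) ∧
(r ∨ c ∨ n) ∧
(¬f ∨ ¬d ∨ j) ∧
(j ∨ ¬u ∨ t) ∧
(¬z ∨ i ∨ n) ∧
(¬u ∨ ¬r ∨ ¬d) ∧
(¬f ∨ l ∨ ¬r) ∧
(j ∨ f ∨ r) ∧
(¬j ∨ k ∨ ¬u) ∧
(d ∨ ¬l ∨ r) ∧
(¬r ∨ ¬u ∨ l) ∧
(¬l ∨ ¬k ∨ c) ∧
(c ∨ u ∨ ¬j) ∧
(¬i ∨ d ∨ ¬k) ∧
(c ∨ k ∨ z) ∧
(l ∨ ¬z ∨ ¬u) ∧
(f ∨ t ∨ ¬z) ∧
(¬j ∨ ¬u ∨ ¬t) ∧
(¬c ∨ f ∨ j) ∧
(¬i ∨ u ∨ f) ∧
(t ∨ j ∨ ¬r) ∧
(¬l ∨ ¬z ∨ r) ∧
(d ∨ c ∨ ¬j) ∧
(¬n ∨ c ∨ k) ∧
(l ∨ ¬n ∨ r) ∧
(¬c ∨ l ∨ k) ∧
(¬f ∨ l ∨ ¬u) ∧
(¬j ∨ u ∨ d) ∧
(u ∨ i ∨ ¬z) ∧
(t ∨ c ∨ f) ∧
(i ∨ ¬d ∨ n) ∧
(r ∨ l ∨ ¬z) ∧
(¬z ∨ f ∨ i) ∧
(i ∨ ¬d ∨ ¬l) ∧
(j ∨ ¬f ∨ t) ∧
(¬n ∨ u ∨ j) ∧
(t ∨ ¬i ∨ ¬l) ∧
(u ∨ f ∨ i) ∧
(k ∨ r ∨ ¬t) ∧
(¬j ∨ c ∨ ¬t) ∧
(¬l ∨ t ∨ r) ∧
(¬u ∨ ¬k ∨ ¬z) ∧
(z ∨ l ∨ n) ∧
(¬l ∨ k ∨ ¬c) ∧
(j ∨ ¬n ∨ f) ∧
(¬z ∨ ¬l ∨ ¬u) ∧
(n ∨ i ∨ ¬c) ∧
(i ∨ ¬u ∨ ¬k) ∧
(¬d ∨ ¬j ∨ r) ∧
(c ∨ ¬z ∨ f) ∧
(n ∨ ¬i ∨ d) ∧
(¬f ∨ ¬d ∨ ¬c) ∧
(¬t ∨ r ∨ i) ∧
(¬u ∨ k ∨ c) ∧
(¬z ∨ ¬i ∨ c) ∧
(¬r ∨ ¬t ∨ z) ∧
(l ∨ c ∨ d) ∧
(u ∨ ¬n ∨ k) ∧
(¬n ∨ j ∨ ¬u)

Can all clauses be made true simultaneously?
No

No, the formula is not satisfiable.

No assignment of truth values to the variables can make all 60 clauses true simultaneously.

The formula is UNSAT (unsatisfiable).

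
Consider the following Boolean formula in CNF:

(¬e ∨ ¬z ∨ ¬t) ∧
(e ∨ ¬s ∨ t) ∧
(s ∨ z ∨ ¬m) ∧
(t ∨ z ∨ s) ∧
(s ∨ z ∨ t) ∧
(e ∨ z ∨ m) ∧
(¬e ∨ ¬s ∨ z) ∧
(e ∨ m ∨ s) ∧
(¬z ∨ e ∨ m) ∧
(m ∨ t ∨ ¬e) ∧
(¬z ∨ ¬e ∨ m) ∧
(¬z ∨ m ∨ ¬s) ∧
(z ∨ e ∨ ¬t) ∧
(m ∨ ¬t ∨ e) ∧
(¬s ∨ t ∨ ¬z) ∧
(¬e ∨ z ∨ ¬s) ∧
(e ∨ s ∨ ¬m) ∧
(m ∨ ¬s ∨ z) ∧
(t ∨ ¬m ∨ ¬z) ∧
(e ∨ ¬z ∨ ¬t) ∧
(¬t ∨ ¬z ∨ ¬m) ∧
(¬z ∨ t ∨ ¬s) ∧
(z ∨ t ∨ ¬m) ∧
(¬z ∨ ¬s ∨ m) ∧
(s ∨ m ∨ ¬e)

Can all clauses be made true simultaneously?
No

No, the formula is not satisfiable.

No assignment of truth values to the variables can make all 25 clauses true simultaneously.

The formula is UNSAT (unsatisfiable).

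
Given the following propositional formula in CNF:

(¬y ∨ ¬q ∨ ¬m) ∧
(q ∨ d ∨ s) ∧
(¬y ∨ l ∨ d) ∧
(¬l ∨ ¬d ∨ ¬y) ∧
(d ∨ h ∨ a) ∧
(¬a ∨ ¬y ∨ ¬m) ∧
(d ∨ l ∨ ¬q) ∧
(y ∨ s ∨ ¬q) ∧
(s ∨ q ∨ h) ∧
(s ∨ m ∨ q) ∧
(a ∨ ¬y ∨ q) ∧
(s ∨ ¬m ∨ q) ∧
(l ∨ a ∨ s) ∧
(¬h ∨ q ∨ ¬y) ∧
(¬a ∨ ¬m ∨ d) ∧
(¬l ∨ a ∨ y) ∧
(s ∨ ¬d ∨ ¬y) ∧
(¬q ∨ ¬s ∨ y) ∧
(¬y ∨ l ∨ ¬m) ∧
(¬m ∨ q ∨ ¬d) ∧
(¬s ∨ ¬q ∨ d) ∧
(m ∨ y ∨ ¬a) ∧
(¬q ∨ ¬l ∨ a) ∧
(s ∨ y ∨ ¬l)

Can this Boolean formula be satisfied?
Yes

Yes, the formula is satisfiable.

One satisfying assignment is: y=False, q=False, l=False, m=False, s=True, h=False, d=True, a=False

Verification: With this assignment, all 24 clauses evaluate to true.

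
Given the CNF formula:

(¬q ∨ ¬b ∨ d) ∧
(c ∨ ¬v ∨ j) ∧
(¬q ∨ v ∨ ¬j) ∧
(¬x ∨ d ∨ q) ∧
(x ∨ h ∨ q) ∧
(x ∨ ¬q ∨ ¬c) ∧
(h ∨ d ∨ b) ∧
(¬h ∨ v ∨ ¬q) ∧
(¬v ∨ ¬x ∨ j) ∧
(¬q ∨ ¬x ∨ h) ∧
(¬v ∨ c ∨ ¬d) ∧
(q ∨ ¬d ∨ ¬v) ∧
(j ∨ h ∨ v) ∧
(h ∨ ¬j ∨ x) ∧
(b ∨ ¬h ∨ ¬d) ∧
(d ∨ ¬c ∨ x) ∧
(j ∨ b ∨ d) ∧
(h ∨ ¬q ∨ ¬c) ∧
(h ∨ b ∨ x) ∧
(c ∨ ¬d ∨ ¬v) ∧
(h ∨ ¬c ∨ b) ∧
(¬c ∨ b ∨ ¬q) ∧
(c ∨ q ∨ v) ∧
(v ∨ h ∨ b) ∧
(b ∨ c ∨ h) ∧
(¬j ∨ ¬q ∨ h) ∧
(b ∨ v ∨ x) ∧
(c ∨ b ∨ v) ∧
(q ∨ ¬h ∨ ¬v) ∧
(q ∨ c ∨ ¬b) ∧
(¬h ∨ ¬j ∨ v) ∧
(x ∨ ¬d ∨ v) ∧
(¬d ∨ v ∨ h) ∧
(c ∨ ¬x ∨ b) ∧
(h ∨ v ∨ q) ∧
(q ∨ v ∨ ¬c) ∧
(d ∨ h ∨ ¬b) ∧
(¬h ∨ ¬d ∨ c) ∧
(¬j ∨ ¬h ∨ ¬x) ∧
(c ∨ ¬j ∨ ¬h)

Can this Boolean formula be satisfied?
No

No, the formula is not satisfiable.

No assignment of truth values to the variables can make all 40 clauses true simultaneously.

The formula is UNSAT (unsatisfiable).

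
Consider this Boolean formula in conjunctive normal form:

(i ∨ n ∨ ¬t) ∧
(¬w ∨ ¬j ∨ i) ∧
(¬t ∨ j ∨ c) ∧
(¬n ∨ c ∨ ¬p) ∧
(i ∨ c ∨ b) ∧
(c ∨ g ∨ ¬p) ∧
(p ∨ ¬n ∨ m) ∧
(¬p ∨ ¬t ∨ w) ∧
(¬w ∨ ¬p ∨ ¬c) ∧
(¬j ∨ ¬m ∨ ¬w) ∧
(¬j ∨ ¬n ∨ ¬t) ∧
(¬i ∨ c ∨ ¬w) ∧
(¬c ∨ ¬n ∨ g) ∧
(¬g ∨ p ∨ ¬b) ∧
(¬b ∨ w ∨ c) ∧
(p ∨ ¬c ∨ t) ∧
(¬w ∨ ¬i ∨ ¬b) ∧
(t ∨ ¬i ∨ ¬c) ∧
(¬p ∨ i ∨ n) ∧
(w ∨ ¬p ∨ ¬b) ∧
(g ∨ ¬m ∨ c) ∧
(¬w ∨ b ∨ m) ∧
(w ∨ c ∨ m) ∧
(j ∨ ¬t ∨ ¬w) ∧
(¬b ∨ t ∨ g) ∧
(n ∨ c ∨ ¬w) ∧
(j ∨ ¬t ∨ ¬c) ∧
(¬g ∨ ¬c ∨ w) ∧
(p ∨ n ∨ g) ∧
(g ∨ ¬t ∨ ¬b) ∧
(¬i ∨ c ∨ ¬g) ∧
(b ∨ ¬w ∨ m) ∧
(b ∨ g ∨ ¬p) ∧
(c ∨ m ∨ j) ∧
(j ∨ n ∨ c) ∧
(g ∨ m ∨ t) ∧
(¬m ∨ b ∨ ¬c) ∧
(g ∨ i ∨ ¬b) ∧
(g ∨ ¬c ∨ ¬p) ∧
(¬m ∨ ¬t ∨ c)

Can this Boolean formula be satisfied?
No

No, the formula is not satisfiable.

No assignment of truth values to the variables can make all 40 clauses true simultaneously.

The formula is UNSAT (unsatisfiable).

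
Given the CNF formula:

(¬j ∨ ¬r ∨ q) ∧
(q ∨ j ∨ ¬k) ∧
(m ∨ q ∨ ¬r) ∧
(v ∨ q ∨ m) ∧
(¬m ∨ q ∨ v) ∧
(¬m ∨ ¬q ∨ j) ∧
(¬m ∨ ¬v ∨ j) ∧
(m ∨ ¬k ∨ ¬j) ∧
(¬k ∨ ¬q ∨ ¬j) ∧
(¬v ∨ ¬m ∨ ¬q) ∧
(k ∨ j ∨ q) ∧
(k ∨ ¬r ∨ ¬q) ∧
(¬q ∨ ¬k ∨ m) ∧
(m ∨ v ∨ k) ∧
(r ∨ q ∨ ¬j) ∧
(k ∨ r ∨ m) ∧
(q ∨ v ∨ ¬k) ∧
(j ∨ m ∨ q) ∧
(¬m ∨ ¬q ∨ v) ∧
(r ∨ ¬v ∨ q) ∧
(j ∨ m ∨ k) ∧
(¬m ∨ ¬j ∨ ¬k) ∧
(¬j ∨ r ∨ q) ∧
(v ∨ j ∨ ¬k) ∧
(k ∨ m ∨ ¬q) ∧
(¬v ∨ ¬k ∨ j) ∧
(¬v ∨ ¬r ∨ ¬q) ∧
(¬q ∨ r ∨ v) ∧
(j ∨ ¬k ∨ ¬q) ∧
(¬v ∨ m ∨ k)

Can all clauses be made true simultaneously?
No

No, the formula is not satisfiable.

No assignment of truth values to the variables can make all 30 clauses true simultaneously.

The formula is UNSAT (unsatisfiable).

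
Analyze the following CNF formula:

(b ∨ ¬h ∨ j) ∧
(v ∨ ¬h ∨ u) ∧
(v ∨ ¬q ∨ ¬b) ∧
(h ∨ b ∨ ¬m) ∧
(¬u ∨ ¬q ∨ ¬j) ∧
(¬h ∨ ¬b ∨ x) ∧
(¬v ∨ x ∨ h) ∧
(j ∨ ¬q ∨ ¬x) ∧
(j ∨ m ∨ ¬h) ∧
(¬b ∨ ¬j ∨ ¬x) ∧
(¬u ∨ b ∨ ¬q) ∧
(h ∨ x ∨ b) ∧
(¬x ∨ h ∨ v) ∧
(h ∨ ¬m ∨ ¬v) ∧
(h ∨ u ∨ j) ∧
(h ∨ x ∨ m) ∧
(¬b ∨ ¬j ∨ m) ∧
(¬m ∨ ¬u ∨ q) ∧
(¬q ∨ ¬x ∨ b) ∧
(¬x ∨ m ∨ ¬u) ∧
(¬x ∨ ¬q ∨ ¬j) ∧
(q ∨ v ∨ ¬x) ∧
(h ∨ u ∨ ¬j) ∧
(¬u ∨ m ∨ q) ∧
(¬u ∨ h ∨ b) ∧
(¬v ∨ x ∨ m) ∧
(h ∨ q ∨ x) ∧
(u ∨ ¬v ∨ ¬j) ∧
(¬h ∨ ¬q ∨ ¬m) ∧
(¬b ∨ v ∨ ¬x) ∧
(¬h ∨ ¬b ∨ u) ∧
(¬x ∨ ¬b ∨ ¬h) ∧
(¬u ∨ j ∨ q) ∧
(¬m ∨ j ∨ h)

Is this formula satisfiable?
No

No, the formula is not satisfiable.

No assignment of truth values to the variables can make all 34 clauses true simultaneously.

The formula is UNSAT (unsatisfiable).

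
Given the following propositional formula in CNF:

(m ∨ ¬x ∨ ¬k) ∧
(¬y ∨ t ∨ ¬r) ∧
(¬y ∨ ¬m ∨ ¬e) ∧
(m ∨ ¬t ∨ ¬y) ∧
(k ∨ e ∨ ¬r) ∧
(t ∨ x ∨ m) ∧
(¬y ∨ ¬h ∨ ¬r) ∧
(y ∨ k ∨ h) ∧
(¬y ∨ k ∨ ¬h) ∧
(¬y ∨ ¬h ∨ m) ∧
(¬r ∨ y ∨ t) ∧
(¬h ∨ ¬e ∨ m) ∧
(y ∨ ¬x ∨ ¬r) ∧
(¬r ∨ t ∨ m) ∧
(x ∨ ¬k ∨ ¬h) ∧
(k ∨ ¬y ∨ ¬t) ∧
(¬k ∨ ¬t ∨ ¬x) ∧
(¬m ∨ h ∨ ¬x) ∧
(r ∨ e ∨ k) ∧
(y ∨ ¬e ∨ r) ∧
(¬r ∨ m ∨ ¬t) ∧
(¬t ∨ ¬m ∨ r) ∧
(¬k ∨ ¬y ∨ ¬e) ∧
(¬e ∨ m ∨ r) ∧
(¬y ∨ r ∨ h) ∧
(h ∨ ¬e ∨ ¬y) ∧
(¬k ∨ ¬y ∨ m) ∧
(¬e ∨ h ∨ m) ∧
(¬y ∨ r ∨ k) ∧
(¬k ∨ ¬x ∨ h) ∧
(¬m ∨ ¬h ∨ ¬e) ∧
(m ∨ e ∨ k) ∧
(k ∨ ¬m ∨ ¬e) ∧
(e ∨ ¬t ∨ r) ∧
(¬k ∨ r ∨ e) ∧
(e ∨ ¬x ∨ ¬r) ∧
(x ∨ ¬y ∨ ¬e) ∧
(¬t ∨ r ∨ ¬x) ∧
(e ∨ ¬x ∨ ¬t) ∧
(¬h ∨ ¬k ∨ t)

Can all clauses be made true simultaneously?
Yes

Yes, the formula is satisfiable.

One satisfying assignment is: h=False, e=False, y=False, k=True, x=False, r=True, t=True, m=True

Verification: With this assignment, all 40 clauses evaluate to true.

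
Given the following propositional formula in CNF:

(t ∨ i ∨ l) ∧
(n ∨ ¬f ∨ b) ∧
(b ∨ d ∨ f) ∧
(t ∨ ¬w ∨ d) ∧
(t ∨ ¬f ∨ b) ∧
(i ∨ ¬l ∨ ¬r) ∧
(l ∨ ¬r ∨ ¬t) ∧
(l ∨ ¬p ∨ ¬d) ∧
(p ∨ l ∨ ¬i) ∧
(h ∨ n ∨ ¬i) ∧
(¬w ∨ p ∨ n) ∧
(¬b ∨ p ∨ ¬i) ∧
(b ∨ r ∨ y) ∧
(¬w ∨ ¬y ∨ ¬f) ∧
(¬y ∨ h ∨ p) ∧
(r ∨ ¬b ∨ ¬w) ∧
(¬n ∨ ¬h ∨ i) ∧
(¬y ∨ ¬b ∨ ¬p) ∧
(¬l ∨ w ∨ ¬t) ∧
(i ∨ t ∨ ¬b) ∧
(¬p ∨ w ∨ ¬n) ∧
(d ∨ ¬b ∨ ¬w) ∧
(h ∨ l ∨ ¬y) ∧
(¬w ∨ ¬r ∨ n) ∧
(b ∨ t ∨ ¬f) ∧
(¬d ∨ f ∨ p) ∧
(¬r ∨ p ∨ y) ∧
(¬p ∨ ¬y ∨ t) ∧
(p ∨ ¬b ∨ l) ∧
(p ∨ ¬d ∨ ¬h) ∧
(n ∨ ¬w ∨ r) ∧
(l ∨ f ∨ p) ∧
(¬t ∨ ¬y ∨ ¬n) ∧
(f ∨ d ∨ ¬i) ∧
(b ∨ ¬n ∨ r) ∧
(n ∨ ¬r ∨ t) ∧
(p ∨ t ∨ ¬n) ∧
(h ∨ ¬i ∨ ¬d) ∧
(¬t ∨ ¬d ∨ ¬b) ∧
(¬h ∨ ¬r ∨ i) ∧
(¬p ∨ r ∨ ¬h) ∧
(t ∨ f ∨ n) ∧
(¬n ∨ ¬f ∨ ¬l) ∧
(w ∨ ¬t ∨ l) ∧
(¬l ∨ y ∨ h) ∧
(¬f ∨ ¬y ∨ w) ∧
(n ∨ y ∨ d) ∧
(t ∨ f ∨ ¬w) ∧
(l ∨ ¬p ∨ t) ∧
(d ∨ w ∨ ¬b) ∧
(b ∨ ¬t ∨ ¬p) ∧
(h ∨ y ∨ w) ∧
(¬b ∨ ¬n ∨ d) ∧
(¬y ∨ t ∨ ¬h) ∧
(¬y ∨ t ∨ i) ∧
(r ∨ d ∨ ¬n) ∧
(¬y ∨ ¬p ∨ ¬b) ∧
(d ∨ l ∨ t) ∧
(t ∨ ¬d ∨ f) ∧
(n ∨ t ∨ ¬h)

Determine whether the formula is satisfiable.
No

No, the formula is not satisfiable.

No assignment of truth values to the variables can make all 60 clauses true simultaneously.

The formula is UNSAT (unsatisfiable).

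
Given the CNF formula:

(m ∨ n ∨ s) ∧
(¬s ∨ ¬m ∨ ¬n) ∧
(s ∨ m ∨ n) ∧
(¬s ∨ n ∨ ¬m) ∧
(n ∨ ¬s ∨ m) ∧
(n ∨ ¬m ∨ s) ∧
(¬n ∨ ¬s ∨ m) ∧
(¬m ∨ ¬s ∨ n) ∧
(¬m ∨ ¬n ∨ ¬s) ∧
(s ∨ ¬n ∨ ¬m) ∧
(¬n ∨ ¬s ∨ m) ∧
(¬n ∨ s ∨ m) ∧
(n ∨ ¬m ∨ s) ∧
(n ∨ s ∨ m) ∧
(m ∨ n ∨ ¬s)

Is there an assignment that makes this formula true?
No

No, the formula is not satisfiable.

No assignment of truth values to the variables can make all 15 clauses true simultaneously.

The formula is UNSAT (unsatisfiable).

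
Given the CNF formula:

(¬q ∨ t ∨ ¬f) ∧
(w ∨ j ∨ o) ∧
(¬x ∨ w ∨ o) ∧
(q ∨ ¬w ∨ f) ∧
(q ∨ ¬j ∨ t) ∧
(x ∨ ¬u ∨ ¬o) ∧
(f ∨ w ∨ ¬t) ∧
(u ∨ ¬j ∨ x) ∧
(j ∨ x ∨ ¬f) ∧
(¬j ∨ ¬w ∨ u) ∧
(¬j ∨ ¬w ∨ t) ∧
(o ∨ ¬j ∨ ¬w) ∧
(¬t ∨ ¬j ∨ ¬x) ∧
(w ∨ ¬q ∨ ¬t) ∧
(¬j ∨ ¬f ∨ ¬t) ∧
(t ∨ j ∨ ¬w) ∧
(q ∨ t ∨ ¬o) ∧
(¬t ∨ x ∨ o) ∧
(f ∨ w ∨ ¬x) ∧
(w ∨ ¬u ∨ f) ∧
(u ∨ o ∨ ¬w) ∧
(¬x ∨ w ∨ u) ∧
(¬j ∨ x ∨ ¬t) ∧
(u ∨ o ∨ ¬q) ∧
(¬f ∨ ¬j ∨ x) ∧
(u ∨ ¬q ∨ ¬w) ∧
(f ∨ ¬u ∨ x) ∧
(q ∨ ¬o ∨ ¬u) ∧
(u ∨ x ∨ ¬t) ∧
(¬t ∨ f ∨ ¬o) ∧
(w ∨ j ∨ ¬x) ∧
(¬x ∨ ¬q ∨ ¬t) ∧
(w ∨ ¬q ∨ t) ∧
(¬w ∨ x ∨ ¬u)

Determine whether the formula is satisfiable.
Yes

Yes, the formula is satisfiable.

One satisfying assignment is: x=True, u=True, f=True, t=True, w=True, o=False, j=False, q=False

Verification: With this assignment, all 34 clauses evaluate to true.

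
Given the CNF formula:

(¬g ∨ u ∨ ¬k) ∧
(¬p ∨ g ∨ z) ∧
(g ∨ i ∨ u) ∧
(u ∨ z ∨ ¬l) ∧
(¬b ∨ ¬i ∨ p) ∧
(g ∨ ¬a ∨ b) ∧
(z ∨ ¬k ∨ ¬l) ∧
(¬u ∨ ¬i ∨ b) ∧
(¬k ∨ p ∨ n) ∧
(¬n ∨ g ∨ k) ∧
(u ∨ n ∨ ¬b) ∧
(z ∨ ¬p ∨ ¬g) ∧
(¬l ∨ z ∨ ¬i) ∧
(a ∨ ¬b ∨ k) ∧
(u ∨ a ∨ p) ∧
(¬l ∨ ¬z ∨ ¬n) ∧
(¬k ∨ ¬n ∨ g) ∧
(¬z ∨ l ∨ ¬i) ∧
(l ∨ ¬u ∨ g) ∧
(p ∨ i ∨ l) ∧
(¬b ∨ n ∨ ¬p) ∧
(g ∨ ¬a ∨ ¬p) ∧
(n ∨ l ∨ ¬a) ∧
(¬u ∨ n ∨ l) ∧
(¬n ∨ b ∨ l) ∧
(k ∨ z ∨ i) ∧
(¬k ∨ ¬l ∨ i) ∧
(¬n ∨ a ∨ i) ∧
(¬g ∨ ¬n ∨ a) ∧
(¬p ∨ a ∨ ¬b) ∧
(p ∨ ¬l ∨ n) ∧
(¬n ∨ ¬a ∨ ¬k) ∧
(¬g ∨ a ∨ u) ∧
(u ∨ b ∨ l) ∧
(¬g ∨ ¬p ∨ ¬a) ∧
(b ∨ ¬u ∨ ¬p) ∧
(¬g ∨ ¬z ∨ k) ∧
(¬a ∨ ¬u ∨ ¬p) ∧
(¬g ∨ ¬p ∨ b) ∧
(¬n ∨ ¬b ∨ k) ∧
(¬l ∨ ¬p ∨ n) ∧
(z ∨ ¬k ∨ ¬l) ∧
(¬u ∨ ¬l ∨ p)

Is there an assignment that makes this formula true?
No

No, the formula is not satisfiable.

No assignment of truth values to the variables can make all 43 clauses true simultaneously.

The formula is UNSAT (unsatisfiable).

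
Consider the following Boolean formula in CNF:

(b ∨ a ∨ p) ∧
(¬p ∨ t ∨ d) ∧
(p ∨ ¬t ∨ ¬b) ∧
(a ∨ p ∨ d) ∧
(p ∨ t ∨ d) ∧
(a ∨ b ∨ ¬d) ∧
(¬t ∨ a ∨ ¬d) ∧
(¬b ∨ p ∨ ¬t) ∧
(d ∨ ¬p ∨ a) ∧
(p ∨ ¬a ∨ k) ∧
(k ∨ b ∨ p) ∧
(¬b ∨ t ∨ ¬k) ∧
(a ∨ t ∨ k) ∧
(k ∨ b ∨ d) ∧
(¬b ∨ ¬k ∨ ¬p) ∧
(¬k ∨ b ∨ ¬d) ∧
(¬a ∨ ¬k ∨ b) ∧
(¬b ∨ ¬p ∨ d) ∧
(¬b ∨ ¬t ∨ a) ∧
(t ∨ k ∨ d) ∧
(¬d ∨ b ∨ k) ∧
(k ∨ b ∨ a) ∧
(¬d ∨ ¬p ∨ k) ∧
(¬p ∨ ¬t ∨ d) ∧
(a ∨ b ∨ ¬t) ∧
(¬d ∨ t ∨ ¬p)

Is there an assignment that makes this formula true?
No

No, the formula is not satisfiable.

No assignment of truth values to the variables can make all 26 clauses true simultaneously.

The formula is UNSAT (unsatisfiable).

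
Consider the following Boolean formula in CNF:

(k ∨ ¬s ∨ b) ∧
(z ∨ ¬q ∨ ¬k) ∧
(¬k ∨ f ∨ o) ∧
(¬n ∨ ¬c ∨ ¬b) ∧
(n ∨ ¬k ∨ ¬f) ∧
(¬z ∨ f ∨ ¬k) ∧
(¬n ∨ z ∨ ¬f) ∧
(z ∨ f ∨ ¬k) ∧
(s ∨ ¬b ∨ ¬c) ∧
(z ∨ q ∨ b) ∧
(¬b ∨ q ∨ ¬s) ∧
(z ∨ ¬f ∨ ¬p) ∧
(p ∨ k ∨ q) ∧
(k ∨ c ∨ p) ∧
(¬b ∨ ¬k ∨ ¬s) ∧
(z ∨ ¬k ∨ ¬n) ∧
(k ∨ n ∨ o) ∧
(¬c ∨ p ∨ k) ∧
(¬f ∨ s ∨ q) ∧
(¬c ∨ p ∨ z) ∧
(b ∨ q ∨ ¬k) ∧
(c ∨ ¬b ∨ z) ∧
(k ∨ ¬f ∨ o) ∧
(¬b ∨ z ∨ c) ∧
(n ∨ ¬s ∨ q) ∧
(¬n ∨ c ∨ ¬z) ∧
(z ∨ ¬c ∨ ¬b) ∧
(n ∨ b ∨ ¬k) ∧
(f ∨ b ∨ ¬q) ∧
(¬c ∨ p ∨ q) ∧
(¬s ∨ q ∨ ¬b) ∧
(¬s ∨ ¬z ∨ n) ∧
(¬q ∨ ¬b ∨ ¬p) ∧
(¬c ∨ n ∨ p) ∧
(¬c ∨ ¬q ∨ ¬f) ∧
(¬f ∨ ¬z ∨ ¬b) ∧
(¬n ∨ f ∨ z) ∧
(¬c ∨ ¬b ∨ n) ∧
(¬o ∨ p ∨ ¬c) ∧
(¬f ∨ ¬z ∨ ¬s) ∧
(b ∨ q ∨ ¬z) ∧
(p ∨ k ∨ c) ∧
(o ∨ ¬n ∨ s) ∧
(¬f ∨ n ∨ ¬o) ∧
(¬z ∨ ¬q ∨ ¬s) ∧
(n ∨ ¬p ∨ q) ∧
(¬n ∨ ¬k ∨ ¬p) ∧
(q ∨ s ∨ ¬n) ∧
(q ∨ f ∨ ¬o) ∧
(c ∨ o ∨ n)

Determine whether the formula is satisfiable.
No

No, the formula is not satisfiable.

No assignment of truth values to the variables can make all 50 clauses true simultaneously.

The formula is UNSAT (unsatisfiable).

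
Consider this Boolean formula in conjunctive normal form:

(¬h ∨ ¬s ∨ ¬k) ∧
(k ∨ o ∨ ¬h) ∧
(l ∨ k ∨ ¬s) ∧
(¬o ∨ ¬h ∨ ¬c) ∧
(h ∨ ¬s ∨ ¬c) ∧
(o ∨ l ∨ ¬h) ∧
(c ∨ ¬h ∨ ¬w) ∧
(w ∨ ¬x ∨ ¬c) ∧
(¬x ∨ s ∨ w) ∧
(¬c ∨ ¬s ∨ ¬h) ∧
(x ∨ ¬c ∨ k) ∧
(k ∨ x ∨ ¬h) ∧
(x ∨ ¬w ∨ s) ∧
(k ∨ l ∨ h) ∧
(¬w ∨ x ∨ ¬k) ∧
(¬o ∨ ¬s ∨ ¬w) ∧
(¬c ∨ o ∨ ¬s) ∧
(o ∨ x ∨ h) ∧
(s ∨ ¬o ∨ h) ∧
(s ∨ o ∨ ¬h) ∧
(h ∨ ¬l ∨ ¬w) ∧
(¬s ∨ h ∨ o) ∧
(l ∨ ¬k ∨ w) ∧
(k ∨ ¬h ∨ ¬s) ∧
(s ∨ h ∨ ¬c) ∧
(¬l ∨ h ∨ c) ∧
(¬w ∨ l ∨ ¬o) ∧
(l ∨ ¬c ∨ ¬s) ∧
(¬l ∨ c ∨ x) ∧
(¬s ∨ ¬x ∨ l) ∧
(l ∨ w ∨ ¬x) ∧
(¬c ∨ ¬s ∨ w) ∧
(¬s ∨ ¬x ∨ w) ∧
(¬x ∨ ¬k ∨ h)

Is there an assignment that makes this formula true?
No

No, the formula is not satisfiable.

No assignment of truth values to the variables can make all 34 clauses true simultaneously.

The formula is UNSAT (unsatisfiable).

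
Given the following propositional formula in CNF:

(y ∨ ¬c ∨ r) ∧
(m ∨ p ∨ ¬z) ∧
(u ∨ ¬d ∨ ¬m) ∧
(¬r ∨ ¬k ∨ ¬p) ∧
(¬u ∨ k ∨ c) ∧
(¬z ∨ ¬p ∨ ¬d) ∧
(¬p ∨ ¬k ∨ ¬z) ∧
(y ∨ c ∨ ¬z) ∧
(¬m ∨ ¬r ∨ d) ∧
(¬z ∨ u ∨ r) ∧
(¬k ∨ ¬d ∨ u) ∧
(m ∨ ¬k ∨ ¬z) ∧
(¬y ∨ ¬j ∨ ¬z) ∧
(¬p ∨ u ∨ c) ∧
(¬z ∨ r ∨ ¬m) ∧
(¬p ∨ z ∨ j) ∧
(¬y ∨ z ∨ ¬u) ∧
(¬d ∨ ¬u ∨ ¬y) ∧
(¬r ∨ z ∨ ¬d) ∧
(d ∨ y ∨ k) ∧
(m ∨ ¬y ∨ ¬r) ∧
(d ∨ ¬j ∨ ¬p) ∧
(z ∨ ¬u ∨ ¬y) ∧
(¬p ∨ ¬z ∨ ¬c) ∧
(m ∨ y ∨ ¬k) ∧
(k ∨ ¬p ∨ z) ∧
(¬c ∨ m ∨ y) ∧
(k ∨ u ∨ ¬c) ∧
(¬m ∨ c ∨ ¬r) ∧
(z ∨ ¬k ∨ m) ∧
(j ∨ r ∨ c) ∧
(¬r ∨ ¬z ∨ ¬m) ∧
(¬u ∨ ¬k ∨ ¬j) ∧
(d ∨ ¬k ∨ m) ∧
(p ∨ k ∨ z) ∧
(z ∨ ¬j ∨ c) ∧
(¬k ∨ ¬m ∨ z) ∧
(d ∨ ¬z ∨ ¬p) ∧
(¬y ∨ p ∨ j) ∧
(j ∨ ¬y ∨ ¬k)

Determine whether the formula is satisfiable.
No

No, the formula is not satisfiable.

No assignment of truth values to the variables can make all 40 clauses true simultaneously.

The formula is UNSAT (unsatisfiable).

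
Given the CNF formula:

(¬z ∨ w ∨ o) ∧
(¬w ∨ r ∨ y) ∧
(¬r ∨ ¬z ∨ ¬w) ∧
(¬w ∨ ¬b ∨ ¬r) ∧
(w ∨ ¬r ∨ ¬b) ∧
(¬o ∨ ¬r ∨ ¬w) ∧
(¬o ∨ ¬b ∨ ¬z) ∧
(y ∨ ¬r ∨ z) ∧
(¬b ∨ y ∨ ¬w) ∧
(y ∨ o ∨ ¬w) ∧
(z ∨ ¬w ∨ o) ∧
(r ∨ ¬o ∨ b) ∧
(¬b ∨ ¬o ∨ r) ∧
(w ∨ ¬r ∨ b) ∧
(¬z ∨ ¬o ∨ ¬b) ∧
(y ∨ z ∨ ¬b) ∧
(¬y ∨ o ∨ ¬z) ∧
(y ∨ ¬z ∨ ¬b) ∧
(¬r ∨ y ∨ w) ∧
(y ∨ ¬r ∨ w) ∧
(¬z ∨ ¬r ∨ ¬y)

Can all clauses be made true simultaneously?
Yes

Yes, the formula is satisfiable.

One satisfying assignment is: o=False, z=False, r=False, b=False, w=False, y=False

Verification: With this assignment, all 21 clauses evaluate to true.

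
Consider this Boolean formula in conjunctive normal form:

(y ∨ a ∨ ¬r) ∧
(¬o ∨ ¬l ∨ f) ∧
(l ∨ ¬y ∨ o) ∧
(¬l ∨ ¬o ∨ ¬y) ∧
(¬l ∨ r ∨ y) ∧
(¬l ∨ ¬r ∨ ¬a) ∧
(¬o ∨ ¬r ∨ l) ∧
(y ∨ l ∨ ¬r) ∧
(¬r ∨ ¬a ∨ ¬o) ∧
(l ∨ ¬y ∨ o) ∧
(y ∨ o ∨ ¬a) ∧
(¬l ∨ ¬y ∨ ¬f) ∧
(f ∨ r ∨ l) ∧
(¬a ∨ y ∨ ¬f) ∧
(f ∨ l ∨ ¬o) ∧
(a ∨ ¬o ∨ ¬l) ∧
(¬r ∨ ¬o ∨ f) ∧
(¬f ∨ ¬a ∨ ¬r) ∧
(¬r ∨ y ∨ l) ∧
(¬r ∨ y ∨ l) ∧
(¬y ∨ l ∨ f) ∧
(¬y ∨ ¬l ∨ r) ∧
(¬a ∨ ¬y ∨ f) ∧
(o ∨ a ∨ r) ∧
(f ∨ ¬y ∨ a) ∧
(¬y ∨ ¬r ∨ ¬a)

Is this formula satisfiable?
Yes

Yes, the formula is satisfiable.

One satisfying assignment is: r=False, y=True, l=False, o=True, a=False, f=True

Verification: With this assignment, all 26 clauses evaluate to true.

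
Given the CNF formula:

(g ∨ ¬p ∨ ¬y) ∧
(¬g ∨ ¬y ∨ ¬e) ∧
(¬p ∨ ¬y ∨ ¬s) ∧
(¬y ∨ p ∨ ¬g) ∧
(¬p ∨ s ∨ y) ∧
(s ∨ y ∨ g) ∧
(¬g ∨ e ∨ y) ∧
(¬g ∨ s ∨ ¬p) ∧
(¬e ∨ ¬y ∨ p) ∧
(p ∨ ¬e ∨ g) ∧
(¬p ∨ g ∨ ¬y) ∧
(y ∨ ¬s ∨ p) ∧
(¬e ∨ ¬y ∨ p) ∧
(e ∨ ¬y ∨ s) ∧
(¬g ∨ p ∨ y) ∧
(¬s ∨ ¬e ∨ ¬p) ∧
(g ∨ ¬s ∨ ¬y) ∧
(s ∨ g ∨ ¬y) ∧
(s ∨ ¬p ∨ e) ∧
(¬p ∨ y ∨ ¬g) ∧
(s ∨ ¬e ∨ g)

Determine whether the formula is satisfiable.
Yes

Yes, the formula is satisfiable.

One satisfying assignment is: p=True, y=False, s=True, g=False, e=False

Verification: With this assignment, all 21 clauses evaluate to true.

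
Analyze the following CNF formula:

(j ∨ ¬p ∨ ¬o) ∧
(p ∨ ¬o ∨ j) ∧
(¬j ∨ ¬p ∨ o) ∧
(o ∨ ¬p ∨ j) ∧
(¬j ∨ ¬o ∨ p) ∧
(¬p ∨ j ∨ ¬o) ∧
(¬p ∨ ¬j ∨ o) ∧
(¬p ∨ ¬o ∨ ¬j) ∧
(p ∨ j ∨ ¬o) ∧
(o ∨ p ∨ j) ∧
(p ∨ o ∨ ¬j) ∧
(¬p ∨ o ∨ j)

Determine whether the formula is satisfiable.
No

No, the formula is not satisfiable.

No assignment of truth values to the variables can make all 12 clauses true simultaneously.

The formula is UNSAT (unsatisfiable).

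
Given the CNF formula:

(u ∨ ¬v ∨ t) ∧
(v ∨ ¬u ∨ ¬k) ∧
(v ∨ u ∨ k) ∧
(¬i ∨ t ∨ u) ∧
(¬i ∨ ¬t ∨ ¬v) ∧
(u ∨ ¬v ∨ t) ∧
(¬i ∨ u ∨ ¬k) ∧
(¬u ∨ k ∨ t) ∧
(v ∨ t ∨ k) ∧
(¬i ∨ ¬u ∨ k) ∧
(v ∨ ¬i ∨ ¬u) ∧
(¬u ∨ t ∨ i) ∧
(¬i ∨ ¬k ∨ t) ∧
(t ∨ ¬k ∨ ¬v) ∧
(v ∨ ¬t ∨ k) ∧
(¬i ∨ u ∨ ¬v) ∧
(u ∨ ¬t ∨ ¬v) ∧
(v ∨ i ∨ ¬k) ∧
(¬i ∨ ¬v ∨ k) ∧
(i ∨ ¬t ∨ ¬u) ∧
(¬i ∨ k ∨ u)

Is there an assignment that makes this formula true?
No

No, the formula is not satisfiable.

No assignment of truth values to the variables can make all 21 clauses true simultaneously.

The formula is UNSAT (unsatisfiable).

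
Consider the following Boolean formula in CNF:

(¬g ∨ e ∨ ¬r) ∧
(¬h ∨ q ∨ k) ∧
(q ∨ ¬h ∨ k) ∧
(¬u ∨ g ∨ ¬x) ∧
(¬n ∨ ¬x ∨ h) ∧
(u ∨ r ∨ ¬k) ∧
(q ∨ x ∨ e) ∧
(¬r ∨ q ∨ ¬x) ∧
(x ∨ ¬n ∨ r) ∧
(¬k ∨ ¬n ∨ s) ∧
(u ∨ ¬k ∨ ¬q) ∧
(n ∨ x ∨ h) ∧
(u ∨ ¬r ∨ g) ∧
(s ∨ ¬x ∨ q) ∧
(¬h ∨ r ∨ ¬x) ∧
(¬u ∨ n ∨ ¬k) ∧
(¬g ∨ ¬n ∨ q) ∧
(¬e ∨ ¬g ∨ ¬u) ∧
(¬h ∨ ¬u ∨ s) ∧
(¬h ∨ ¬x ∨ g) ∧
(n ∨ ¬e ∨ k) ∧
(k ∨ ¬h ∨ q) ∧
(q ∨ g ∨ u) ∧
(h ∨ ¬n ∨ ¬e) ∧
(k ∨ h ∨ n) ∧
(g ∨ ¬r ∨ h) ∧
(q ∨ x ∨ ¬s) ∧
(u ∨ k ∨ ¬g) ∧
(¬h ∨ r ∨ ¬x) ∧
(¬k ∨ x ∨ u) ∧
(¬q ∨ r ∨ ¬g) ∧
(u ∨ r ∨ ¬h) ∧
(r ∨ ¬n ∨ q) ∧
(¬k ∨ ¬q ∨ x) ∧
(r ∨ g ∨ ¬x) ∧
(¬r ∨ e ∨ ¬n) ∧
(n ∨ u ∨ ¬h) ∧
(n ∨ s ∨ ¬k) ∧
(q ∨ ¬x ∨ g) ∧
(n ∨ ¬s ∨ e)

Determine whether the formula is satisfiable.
Yes

Yes, the formula is satisfiable.

One satisfying assignment is: u=True, x=False, n=True, g=False, k=False, s=True, r=True, e=True, q=True, h=True

Verification: With this assignment, all 40 clauses evaluate to true.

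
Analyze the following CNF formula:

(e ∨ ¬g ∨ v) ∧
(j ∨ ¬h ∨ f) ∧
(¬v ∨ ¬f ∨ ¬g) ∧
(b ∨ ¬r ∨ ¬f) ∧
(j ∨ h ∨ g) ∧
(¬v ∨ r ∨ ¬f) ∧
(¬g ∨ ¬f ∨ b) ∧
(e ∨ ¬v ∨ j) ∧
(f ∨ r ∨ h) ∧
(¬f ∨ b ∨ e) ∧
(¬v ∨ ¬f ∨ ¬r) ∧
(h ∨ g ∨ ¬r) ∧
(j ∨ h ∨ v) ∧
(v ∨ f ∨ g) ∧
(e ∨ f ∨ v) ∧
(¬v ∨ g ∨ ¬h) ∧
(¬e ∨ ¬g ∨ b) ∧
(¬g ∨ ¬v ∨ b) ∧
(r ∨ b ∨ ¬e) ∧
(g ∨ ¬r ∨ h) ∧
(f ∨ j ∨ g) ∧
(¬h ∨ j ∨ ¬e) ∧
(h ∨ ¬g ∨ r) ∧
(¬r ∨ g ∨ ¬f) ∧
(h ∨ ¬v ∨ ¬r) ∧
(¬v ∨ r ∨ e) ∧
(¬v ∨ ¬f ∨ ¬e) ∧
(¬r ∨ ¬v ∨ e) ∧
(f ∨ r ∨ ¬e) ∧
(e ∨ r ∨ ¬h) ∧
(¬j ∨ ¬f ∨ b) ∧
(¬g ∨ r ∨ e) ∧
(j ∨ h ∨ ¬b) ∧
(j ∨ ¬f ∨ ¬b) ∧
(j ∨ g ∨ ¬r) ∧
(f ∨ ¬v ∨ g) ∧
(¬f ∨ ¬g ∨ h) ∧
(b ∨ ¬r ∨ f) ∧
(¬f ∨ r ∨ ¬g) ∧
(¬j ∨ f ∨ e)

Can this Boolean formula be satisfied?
Yes

Yes, the formula is satisfiable.

One satisfying assignment is: v=False, f=True, g=False, e=False, j=True, b=True, r=False, h=False

Verification: With this assignment, all 40 clauses evaluate to true.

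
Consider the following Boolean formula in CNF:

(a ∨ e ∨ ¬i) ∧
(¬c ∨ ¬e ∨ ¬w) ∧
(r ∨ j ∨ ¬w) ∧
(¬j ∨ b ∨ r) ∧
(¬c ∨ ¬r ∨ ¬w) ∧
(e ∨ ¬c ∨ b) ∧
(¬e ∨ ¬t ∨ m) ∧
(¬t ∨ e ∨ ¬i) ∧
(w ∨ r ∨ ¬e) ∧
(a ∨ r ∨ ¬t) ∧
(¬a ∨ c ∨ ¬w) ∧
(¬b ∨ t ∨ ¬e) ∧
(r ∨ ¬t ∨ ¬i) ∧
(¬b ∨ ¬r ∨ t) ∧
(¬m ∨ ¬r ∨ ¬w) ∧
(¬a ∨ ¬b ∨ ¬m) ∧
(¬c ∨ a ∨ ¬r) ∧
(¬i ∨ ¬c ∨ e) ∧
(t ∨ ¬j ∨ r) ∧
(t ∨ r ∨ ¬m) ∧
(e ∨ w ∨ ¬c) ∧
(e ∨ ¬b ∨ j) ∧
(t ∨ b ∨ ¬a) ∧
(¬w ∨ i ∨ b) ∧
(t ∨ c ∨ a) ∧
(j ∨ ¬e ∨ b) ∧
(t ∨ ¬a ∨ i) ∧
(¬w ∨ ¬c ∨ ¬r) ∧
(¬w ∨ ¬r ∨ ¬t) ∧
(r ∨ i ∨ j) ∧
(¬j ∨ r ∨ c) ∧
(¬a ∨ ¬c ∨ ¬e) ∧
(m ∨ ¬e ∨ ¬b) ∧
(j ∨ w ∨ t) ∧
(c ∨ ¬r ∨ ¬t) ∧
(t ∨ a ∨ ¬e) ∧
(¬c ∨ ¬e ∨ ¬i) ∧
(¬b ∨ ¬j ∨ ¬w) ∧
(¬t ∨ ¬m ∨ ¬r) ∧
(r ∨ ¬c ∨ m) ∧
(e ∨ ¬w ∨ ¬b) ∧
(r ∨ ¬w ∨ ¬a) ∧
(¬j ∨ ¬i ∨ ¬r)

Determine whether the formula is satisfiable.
No

No, the formula is not satisfiable.

No assignment of truth values to the variables can make all 43 clauses true simultaneously.

The formula is UNSAT (unsatisfiable).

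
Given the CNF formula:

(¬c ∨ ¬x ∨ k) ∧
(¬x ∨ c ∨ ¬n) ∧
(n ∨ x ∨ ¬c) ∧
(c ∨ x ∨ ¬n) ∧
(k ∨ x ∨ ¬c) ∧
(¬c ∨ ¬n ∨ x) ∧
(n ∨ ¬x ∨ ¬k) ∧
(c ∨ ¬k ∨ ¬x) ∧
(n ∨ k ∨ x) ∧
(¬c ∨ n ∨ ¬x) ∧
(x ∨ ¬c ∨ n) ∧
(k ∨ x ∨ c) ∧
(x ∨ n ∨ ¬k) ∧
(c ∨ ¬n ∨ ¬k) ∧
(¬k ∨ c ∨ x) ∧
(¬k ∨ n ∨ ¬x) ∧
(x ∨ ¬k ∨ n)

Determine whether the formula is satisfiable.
Yes

Yes, the formula is satisfiable.

One satisfying assignment is: x=True, n=False, c=False, k=False

Verification: With this assignment, all 17 clauses evaluate to true.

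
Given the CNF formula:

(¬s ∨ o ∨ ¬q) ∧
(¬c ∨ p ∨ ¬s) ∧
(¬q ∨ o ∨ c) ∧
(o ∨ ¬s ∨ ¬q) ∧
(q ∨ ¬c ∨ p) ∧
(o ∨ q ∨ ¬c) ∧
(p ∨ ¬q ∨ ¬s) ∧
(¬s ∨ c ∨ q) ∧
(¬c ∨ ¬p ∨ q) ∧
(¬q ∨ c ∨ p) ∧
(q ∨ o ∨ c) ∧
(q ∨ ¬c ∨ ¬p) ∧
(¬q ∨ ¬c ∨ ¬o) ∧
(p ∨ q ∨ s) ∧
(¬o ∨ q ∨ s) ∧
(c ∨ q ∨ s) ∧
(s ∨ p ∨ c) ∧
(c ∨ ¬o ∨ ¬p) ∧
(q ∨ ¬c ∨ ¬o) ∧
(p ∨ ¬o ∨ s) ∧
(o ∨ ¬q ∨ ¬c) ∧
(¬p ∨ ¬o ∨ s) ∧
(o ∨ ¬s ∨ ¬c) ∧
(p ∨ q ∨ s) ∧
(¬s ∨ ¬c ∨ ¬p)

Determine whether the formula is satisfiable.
No

No, the formula is not satisfiable.

No assignment of truth values to the variables can make all 25 clauses true simultaneously.

The formula is UNSAT (unsatisfiable).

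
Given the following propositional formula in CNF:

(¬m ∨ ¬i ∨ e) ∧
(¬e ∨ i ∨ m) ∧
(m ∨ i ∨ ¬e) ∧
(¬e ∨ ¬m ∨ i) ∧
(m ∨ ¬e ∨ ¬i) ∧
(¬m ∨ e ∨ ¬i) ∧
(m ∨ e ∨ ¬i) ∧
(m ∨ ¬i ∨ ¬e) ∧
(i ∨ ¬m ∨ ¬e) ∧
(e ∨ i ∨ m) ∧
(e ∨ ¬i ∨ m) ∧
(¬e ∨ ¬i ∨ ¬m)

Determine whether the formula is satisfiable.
Yes

Yes, the formula is satisfiable.

One satisfying assignment is: m=True, e=False, i=False

Verification: With this assignment, all 12 clauses evaluate to true.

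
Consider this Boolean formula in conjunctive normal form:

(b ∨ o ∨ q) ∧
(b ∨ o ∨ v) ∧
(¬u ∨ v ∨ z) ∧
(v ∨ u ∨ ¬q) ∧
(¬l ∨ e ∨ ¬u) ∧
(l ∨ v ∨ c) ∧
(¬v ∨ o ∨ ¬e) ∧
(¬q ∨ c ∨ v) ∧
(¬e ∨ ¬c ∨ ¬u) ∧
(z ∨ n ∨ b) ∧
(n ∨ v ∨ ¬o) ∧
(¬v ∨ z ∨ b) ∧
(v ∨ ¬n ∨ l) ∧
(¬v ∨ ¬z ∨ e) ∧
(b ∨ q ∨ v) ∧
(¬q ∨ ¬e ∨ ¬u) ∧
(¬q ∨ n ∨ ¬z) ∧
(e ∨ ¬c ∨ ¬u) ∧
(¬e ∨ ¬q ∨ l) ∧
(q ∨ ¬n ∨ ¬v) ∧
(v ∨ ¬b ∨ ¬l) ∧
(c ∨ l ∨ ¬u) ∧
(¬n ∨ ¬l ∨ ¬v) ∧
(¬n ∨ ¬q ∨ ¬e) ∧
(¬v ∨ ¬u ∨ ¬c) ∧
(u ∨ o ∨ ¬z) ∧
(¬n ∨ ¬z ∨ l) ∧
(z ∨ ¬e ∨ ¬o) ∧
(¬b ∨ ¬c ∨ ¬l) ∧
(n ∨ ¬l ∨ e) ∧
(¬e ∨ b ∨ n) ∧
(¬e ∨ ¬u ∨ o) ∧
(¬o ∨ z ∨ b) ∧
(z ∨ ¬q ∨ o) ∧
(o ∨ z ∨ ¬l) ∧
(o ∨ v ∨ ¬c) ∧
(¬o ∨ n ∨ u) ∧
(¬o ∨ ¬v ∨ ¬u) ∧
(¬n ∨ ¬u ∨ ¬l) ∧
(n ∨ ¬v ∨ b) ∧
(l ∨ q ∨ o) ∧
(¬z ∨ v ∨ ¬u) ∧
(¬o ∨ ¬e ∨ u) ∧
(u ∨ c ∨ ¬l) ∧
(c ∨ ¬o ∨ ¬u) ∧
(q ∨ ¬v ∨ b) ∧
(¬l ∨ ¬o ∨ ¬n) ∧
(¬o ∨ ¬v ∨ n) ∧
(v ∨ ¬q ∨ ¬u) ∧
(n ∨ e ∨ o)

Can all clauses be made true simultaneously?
Yes

Yes, the formula is satisfiable.

One satisfying assignment is: v=True, o=True, e=False, l=False, u=False, n=True, q=True, c=True, b=True, z=False

Verification: With this assignment, all 50 clauses evaluate to true.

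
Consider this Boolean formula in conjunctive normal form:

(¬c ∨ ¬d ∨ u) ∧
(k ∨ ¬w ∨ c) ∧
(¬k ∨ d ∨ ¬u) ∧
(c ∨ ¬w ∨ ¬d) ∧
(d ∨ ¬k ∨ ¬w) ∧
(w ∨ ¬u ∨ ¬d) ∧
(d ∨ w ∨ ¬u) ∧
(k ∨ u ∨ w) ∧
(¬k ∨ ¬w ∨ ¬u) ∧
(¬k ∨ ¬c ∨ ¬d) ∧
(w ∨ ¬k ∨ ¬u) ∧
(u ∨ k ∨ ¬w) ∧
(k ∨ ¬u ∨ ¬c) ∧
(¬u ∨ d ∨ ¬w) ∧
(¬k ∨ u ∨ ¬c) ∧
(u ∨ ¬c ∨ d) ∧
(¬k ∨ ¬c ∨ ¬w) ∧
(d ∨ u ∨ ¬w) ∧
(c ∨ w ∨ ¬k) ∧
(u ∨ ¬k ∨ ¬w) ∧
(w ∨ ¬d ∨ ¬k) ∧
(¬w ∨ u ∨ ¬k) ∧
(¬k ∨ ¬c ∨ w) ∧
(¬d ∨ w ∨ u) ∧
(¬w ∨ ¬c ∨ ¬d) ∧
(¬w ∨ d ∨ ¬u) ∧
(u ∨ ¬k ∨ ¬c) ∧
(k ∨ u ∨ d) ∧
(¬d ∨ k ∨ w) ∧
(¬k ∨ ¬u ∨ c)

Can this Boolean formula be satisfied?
No

No, the formula is not satisfiable.

No assignment of truth values to the variables can make all 30 clauses true simultaneously.

The formula is UNSAT (unsatisfiable).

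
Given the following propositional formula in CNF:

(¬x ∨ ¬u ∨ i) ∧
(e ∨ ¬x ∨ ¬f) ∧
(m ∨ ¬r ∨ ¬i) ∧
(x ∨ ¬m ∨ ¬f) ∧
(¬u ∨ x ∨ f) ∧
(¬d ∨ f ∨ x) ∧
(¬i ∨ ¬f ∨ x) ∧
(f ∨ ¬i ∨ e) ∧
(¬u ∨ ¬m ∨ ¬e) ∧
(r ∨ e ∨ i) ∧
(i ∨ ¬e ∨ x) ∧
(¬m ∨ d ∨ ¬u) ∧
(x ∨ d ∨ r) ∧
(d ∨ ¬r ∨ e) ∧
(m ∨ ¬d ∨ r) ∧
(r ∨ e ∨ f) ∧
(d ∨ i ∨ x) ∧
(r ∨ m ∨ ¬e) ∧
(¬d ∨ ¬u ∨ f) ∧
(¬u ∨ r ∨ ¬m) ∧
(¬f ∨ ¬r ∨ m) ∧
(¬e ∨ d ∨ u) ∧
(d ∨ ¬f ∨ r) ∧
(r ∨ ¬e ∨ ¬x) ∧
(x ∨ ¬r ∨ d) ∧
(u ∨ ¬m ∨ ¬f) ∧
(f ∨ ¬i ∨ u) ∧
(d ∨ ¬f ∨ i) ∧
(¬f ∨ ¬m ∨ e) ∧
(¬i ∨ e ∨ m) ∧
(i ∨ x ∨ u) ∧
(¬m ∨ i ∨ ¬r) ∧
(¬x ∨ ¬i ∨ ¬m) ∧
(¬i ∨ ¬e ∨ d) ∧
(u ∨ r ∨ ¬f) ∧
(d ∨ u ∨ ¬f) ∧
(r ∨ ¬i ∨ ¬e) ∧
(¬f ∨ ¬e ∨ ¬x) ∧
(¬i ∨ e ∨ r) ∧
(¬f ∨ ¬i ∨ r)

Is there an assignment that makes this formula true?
Yes

Yes, the formula is satisfiable.

One satisfying assignment is: x=True, d=True, m=False, e=True, r=True, u=False, f=False, i=False

Verification: With this assignment, all 40 clauses evaluate to true.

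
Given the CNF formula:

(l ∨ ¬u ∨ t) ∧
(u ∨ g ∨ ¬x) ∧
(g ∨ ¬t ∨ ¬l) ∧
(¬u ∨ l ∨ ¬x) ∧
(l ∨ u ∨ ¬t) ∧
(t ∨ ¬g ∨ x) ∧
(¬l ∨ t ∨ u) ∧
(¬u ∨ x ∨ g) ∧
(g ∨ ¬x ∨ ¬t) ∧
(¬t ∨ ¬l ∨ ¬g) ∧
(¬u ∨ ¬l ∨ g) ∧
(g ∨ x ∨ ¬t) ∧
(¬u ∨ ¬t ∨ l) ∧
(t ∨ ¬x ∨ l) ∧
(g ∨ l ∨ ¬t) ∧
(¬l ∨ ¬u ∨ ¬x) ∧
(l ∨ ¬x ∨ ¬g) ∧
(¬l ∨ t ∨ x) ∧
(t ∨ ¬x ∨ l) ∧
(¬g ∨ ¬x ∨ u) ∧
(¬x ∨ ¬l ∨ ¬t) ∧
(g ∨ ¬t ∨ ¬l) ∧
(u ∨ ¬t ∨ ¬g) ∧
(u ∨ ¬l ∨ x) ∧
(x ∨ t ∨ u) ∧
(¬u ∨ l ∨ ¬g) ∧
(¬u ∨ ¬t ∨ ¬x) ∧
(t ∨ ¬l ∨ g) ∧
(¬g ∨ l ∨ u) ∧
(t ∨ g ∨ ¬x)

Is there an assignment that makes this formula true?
No

No, the formula is not satisfiable.

No assignment of truth values to the variables can make all 30 clauses true simultaneously.

The formula is UNSAT (unsatisfiable).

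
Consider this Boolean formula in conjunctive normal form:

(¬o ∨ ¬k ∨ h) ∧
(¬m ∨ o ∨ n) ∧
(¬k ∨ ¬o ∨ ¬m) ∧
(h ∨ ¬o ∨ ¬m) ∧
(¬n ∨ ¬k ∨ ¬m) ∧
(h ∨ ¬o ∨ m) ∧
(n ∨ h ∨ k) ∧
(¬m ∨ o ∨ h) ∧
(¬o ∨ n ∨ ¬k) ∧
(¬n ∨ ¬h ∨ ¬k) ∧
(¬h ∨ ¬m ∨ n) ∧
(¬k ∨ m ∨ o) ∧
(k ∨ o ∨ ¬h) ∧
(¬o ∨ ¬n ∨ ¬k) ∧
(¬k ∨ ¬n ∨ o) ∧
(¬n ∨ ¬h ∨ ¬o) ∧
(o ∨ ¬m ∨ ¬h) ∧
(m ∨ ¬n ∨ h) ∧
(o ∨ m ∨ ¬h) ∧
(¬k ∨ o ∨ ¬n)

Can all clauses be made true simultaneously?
Yes

Yes, the formula is satisfiable.

One satisfying assignment is: o=True, n=False, h=True, k=False, m=False

Verification: With this assignment, all 20 clauses evaluate to true.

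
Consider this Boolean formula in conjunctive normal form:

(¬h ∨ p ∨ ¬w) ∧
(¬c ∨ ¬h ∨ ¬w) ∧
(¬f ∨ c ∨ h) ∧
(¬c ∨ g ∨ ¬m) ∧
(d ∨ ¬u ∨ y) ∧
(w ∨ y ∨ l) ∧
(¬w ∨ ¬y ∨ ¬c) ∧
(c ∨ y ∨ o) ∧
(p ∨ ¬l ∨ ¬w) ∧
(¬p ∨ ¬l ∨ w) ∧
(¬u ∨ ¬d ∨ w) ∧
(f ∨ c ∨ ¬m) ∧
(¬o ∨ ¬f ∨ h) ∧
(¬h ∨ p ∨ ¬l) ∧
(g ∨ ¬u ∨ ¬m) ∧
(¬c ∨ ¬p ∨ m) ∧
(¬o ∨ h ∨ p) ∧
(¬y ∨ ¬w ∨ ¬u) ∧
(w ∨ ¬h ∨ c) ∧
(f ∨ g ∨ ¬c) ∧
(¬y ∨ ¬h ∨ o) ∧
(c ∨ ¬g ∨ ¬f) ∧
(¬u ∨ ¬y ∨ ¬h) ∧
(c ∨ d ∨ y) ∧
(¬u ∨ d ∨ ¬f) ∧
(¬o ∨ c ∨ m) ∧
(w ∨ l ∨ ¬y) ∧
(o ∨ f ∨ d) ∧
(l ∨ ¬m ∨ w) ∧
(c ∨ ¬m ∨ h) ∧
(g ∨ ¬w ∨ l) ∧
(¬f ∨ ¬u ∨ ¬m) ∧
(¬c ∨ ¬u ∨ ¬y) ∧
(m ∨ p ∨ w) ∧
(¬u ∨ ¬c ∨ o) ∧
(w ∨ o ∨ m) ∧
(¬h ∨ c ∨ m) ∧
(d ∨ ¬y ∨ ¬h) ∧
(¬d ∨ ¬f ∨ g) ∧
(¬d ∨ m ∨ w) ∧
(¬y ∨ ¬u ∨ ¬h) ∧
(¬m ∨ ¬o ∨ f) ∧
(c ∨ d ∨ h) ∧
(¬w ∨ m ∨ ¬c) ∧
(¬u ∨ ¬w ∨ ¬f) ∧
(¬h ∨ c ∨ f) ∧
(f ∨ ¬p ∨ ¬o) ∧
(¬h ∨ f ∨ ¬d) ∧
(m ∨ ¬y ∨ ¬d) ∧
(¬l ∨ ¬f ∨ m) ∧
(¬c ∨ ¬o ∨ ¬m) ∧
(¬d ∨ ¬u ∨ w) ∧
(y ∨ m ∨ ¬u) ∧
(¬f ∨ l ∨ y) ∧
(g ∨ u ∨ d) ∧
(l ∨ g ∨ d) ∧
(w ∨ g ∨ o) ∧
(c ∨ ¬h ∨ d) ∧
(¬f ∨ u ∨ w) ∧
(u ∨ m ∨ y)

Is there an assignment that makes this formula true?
Yes

Yes, the formula is satisfiable.

One satisfying assignment is: h=False, o=False, c=True, y=False, g=True, d=True, l=False, w=True, p=False, u=False, f=False, m=True

Verification: With this assignment, all 60 clauses evaluate to true.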